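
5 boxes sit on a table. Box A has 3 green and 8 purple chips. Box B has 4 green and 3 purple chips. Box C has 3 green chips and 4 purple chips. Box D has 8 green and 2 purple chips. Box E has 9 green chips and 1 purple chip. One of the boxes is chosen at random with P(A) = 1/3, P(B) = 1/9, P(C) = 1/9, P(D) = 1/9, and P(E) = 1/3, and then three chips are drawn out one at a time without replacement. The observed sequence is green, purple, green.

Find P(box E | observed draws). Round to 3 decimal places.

0.338

For each hypothesis, P(data | H) works out to: P(data | box A) = (3/11)(8/10)(2/9) = 0.048485; P(data | box B) = (4/7)(3/6)(3/5) = 0.17143; P(data | box C) = (3/7)(4/6)(2/5) = 0.11429; P(data | box D) = (8/10)(2/9)(7/8) = 0.15556; P(data | box E) = (9/10)(1/9)(8/8) = 0.1.
Weighting by the prior gives 1/3 · 0.048485 = 0.016162, 1/9 · 0.17143 = 0.019048, 1/9 · 0.11429 = 0.012698, 1/9 · 0.15556 = 0.017284, 1/3 · 0.1 = 0.033333; these sum to 0.098525.
By Bayes' rule, P(box E | data) = (0.033333) / (0.098525) = 0.33832.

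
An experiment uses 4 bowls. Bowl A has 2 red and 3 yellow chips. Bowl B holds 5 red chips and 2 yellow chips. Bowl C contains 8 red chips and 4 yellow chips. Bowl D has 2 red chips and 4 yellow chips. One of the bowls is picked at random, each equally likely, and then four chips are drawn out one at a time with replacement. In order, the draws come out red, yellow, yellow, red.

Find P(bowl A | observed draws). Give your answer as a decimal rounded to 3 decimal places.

Compute the likelihood of the observed sequence for each case: P(data | bowl A) = (2/5)(3/5)(3/5)(2/5) = 0.0576; P(data | bowl B) = (5/7)(2/7)(2/7)(5/7) = 0.041649; P(data | bowl C) = (8/12)(4/12)(4/12)(8/12) = 0.049383; P(data | bowl D) = (2/6)(4/6)(4/6)(2/6) = 0.049383.
The prior-weighted likelihoods are 1/4 · 0.0576 = 0.0144, 1/4 · 0.041649 = 0.010412, 1/4 · 0.049383 = 0.012346, 1/4 · 0.049383 = 0.012346; summing to 0.049504.
Hence P(bowl A | data) = (0.0144) / (0.049504) = 0.29089.

0.291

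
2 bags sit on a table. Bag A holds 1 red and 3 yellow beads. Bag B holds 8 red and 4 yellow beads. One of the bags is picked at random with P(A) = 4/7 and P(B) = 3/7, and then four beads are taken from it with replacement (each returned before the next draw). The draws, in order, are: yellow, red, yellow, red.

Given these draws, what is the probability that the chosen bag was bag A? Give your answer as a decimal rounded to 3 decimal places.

0.487

The likelihood of the observed sequence under each hypothesis: P(data | bag A) = (3/4)(1/4)(3/4)(1/4) = 0.035156; P(data | bag B) = (4/12)(8/12)(4/12)(8/12) = 0.049383.
The prior-weighted likelihoods are 4/7 · 0.035156 = 0.020089, 3/7 · 0.049383 = 0.021164; these sum to 0.041253.
So P(bag A | data) = (0.020089) / (0.041253) = 0.48697.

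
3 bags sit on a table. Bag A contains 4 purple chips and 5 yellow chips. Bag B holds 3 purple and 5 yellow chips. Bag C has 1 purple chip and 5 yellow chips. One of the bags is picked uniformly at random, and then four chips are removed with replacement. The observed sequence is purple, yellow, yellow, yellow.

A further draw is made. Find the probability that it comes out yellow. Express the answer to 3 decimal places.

0.681

Under each hypothesis, the probability of the observed sequence is: P(data | bag A) = (4/9)(5/9)(5/9)(5/9) = 0.076208; P(data | bag B) = (3/8)(5/8)(5/8)(5/8) = 0.091553; P(data | bag C) = (1/6)(5/6)(5/6)(5/6) = 0.096451.
Weighting by the prior gives 1/3 · 0.076208 = 0.025403, 1/3 · 0.091553 = 0.030518, 1/3 · 0.096451 = 0.03215; summing to 0.08807.
Normalising, the posterior is P(bag A | data) = 0.28844, P(bag B | data) = 0.34651, P(bag C | data) = 0.36505.
Averaging over the posterior, P(yellow next | data) = (5/9)(0.28844) + (5/8)(0.34651) + (5/6)(0.36505) = 0.68102.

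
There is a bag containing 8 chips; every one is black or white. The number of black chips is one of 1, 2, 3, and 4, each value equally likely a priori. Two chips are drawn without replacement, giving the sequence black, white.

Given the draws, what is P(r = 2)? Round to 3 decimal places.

The likelihood of the observed sequence under each hypothesis: P(data | r = 1) = (1/8)(7/7) = 1/8; P(data | r = 2) = (2/8)(6/7) = 3/14; P(data | r = 3) = (3/8)(5/7) = 15/56; P(data | r = 4) = (4/8)(4/7) = 2/7.
Multiplying each by its prior: 1/4 · 1/8 = 1/32, 1/4 · 3/14 = 3/56, 1/4 · 15/56 = 15/224, 1/4 · 2/7 = 1/14; these sum to 25/112.
By Bayes' rule, P(r = 2 | data) = (3/56) / (25/112) = 6/25.

0.240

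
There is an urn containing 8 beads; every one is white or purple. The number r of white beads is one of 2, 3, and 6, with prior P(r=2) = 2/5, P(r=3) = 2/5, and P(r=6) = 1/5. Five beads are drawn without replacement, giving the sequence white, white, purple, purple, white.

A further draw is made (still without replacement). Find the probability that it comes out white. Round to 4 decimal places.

The likelihood of the observed sequence under each hypothesis: P(data | r = 2) = (2/8)(1/7)(6/6)(5/5)(0/4) = 0; P(data | r = 3) = (3/8)(2/7)(5/6)(4/5)(1/4) = 1/56; P(data | r = 6) = (6/8)(5/7)(2/6)(1/5)(4/4) = 1/28.
The prior-weighted likelihoods are 2/5 · 0 = 0, 2/5 · 1/56 = 1/140, 1/5 · 1/28 = 1/140; summing to 1/70.
Dividing through by the total gives posterior P(r = 2 | data) = 0, P(r = 3 | data) = 1/2, P(r = 6 | data) = 1/2.
Averaging over the posterior, P(white next | data) = (0)(1/2) + (1)(1/2) = 1/2.

0.5000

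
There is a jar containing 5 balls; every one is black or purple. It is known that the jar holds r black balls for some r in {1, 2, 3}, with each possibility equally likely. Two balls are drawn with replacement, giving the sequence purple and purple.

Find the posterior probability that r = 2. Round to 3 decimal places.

0.310

Compute the likelihood of the observed sequence for each case: P(data | r = 1) = (4/5)(4/5) = 16/25; P(data | r = 2) = (3/5)(3/5) = 9/25; P(data | r = 3) = (2/5)(2/5) = 4/25.
Multiplying each by its prior: 1/3 · 16/25 = 16/75, 1/3 · 9/25 = 3/25, 1/3 · 4/25 = 4/75; summing to 29/75.
Therefore the posterior P(r = 2 | data) = (3/25) / (29/75) = 9/29.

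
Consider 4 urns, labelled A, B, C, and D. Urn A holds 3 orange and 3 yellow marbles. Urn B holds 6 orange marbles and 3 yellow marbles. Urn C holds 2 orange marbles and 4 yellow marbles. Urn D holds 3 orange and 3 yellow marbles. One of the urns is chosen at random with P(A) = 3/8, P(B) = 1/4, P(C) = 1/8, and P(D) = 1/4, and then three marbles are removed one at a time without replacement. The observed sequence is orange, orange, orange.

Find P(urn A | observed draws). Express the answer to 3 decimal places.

0.207

Compute the likelihood of the observed sequence for each case: P(data | urn A) = (3/6)(2/5)(1/4) = 1/20; P(data | urn B) = (6/9)(5/8)(4/7) = 5/21; P(data | urn C) = (2/6)(1/5)(0/4) = 0; P(data | urn D) = (3/6)(2/5)(1/4) = 1/20.
The prior-weighted likelihoods are 3/8 · 1/20 = 3/160, 1/4 · 5/21 = 5/84, 1/8 · 0 = 0, 1/4 · 1/20 = 1/80; these sum to 61/672.
Therefore the posterior P(urn A | data) = (3/160) / (61/672) = 63/305.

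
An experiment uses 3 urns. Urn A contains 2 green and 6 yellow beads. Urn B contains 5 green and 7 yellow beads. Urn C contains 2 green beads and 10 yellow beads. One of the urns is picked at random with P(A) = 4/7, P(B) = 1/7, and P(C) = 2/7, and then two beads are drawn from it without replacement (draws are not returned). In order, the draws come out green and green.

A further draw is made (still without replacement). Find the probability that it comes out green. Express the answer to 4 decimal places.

Under each hypothesis, the probability of the observed sequence is: P(data | urn A) = (2/8)(1/7) = 1/28; P(data | urn B) = (5/12)(4/11) = 5/33; P(data | urn C) = (2/12)(1/11) = 1/66.
Weighting by the prior gives 4/7 · 1/28 = 1/49, 1/7 · 5/33 = 5/231, 2/7 · 1/66 = 1/231; with total 25/539.
Dividing through by the total gives posterior P(urn A | data) = 11/25, P(urn B | data) = 7/15, P(urn C | data) = 7/75.
Averaging over the posterior, P(green next | data) = (0)(11/25) + (3/10)(7/15) + (0)(7/75) = 7/50.

0.1400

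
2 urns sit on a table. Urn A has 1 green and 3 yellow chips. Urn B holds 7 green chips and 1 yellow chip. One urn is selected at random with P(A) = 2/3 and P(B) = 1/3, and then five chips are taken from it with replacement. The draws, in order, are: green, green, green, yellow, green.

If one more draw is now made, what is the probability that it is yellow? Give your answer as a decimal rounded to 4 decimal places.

Under each hypothesis, the probability of the observed sequence is: P(data | urn A) = (1/4)(1/4)(1/4)(3/4)(1/4) = 0.0029297; P(data | urn B) = (7/8)(7/8)(7/8)(1/8)(7/8) = 0.073273.
Multiplying each by its prior: 2/3 · 0.0029297 = 0.0019531, 1/3 · 0.073273 = 0.024424; with total 0.026377.
Dividing through by the total gives posterior P(urn A | data) = 0.074046, P(urn B | data) = 0.92595.
The predictive probability is P(yellow next | data) = (3/4)(0.074046) + (1/8)(0.92595) = 0.17128.

0.1713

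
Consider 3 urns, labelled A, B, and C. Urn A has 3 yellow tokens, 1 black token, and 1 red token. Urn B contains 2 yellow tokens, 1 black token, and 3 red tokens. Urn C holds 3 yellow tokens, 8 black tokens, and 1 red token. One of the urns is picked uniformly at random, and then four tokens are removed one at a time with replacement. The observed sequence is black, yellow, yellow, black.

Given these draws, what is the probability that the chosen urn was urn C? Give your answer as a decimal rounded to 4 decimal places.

0.6137

The likelihood of the observed sequence under each hypothesis: P(data | urn A) = (1/5)(3/5)(3/5)(1/5) = 0.0144; P(data | urn B) = (1/6)(2/6)(2/6)(1/6) = 0.0030864; P(data | urn C) = (8/12)(3/12)(3/12)(8/12) = 0.027778.
The prior-weighted likelihoods are 1/3 · 0.0144 = 0.0048, 1/3 · 0.0030864 = 0.0010288, 1/3 · 0.027778 = 0.0092593; with total 0.015088.
Hence P(urn C | data) = (0.0092593) / (0.015088) = 0.61368.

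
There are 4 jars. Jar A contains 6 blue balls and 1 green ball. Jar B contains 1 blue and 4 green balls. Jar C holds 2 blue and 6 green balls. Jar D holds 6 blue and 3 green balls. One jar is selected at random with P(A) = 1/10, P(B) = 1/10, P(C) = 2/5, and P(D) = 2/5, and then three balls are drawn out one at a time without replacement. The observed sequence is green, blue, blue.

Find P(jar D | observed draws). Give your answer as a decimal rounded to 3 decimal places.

For each hypothesis, P(data | H) works out to: P(data | jar A) = (1/7)(6/6)(5/5) = 1/7; P(data | jar B) = (4/5)(1/4)(0/3) = 0; P(data | jar C) = (6/8)(2/7)(1/6) = 1/28; P(data | jar D) = (3/9)(6/8)(5/7) = 5/28.
Weighting by the prior gives 1/10 · 1/7 = 1/70, 1/10 · 0 = 0, 2/5 · 1/28 = 1/70, 2/5 · 5/28 = 1/14; with total 1/10.
So P(jar D | data) = (1/14) / (1/10) = 5/7.

0.714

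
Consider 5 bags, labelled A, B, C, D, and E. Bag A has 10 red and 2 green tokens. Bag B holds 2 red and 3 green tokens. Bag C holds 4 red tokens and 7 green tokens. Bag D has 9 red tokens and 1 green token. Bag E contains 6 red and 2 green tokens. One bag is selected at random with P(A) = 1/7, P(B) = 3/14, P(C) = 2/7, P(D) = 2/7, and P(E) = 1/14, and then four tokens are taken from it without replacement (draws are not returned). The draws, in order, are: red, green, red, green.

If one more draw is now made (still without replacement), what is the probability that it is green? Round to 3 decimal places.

Compute the likelihood of the observed sequence for each case: P(data | bag A) = (10/12)(2/11)(9/10)(1/9) = 0.015152; P(data | bag B) = (2/5)(3/4)(1/3)(2/2) = 0.1; P(data | bag C) = (4/11)(7/10)(3/9)(6/8) = 0.063636; P(data | bag D) = (9/10)(1/9)(8/8)(0/7) = 0; P(data | bag E) = (6/8)(2/7)(5/6)(1/5) = 0.035714.
The prior-weighted likelihoods are 1/7 · 0.015152 = 0.0021645, 3/14 · 0.1 = 0.021429, 2/7 · 0.063636 = 0.018182, 2/7 · 0 = 0, 1/14 · 0.035714 = 0.002551; these sum to 0.044326.
Dividing through by the total gives posterior P(bag A | data) = 0.048832, P(bag B | data) = 0.48343, P(bag C | data) = 0.41018, P(bag D | data) = 0, P(bag E | data) = 0.057551.
Averaging over the posterior, P(green next | data) = (0)(0.048832) + (1)(0.48343) + (5/7)(0.41018) + (0)(0.057551) = 0.77642.

0.776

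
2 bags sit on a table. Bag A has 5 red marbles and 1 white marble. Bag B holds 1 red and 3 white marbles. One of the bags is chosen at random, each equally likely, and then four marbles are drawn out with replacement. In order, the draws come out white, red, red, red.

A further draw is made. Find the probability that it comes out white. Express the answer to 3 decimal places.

0.230

Compute the likelihood of the observed sequence for each case: P(data | bag A) = (1/6)(5/6)(5/6)(5/6) = 0.096451; P(data | bag B) = (3/4)(1/4)(1/4)(1/4) = 0.011719.
The prior-weighted likelihoods are 1/2 · 0.096451 = 0.048225, 1/2 · 0.011719 = 0.0058594; with total 0.054085.
Dividing through by the total gives posterior P(bag A | data) = 0.89166, P(bag B | data) = 0.10834.
So P(white next | data) = Σ P(white next | H) P(H | data) = (1/6)(0.89166) + (3/4)(0.10834) = 0.22986.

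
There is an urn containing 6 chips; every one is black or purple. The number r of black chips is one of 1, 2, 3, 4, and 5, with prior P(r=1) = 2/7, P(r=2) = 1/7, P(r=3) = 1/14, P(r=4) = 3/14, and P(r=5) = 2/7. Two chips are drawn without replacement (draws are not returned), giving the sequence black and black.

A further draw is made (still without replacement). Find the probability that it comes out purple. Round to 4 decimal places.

Compute the likelihood of the observed sequence for each case: P(data | r = 1) = (1/6)(0/5) = 0; P(data | r = 2) = (2/6)(1/5) = 1/15; P(data | r = 3) = (3/6)(2/5) = 1/5; P(data | r = 4) = (4/6)(3/5) = 2/5; P(data | r = 5) = (5/6)(4/5) = 2/3.
Weighting by the prior gives 2/7 · 0 = 0, 1/7 · 1/15 = 1/105, 1/14 · 1/5 = 1/70, 3/14 · 2/5 = 3/35, 2/7 · 2/3 = 4/21; summing to 3/10.
Normalising, the posterior is P(r = 1 | data) = 0, P(r = 2 | data) = 2/63, P(r = 3 | data) = 1/21, P(r = 4 | data) = 2/7, P(r = 5 | data) = 40/63.
So P(purple next | data) = Σ P(purple next | H) P(H | data) = (1)(2/63) + (3/4)(1/21) + (1/2)(2/7) + (1/4)(40/63) = 31/84.

0.3690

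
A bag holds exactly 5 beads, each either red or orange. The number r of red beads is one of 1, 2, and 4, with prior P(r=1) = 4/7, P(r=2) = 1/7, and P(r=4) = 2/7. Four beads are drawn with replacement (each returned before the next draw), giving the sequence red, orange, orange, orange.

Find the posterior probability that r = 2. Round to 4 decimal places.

0.1698

For each hypothesis, P(data | H) works out to: P(data | r = 1) = (1/5)(4/5)(4/5)(4/5) = 0.1024; P(data | r = 2) = (2/5)(3/5)(3/5)(3/5) = 0.0864; P(data | r = 4) = (4/5)(1/5)(1/5)(1/5) = 0.0064.
The prior-weighted likelihoods are 4/7 · 0.1024 = 0.058514, 1/7 · 0.0864 = 0.012343, 2/7 · 0.0064 = 0.0018286; these sum to 0.072686.
So P(r = 2 | data) = (0.012343) / (0.072686) = 0.16981.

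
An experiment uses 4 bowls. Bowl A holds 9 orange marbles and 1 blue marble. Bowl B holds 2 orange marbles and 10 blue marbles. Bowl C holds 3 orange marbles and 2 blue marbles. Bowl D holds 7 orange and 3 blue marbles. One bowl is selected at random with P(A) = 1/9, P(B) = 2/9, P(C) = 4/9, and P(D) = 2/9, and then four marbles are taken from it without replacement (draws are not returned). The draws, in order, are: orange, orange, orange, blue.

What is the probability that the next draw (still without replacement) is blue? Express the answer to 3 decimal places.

0.644

For each hypothesis, P(data | H) works out to: P(data | bowl A) = (9/10)(8/9)(7/8)(1/7) = 1/10; P(data | bowl B) = (2/12)(1/11)(0/10) = 0; P(data | bowl C) = (3/5)(2/4)(1/3)(2/2) = 1/10; P(data | bowl D) = (7/10)(6/9)(5/8)(3/7) = 1/8.
The prior-weighted likelihoods are 1/9 · 1/10 = 1/90, 2/9 · 0 = 0, 4/9 · 1/10 = 2/45, 2/9 · 1/8 = 1/36; these sum to 1/12.
Normalising, the posterior is P(bowl A | data) = 2/15, P(bowl B | data) = 0, P(bowl C | data) = 8/15, P(bowl D | data) = 1/3.
The predictive probability is P(blue next | data) = (0)(2/15) + (1)(8/15) + (1/3)(1/3) = 29/45.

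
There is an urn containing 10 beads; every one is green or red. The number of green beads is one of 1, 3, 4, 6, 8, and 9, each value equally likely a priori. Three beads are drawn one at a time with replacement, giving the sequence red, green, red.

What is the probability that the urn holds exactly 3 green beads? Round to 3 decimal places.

The likelihood of the observed sequence under each hypothesis: P(data | r = 1) = (9/10)(1/10)(9/10) = 0.081; P(data | r = 3) = (7/10)(3/10)(7/10) = 0.147; P(data | r = 4) = (6/10)(4/10)(6/10) = 0.144; P(data | r = 6) = (4/10)(6/10)(4/10) = 0.096; P(data | r = 8) = (2/10)(8/10)(2/10) = 0.032; P(data | r = 9) = (1/10)(9/10)(1/10) = 0.009.
Weighting by the prior gives 1/6 · 0.081 = 0.0135, 1/6 · 0.147 = 0.0245, 1/6 · 0.144 = 0.024, 1/6 · 0.096 = 0.016, 1/6 · 0.032 = 0.0053333, 1/6 · 0.009 = 0.0015; summing to 0.084833.
So P(r = 3 | data) = (0.0245) / (0.084833) = 0.2888.

0.289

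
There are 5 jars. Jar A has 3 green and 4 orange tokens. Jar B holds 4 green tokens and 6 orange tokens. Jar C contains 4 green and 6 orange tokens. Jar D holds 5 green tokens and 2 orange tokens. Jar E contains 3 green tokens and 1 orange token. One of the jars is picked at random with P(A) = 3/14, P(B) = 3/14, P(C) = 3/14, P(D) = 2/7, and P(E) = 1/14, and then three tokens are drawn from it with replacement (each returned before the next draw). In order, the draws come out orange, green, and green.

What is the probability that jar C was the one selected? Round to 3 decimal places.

0.178

Compute the likelihood of the observed sequence for each case: P(data | jar A) = (4/7)(3/7)(3/7) = 0.10496; P(data | jar B) = (6/10)(4/10)(4/10) = 0.096; P(data | jar C) = (6/10)(4/10)(4/10) = 0.096; P(data | jar D) = (2/7)(5/7)(5/7) = 0.14577; P(data | jar E) = (1/4)(3/4)(3/4) = 0.14062.
Multiplying each by its prior: 3/14 · 0.10496 = 0.022491, 3/14 · 0.096 = 0.020571, 3/14 · 0.096 = 0.020571, 2/7 · 0.14577 = 0.041649, 1/14 · 0.14062 = 0.010045; these sum to 0.11533.
Therefore the posterior P(jar C | data) = (0.020571) / (0.11533) = 0.17837.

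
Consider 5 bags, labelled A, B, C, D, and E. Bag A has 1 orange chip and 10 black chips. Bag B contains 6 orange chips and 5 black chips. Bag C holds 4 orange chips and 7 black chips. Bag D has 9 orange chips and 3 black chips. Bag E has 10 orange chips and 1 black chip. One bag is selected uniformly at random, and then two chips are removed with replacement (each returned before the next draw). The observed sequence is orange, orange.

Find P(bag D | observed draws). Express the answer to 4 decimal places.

0.3079

The likelihood of the observed sequence under each hypothesis: P(data | bag A) = (1/11)(1/11) = 0.0082645; P(data | bag B) = (6/11)(6/11) = 0.29752; P(data | bag C) = (4/11)(4/11) = 0.13223; P(data | bag D) = (9/12)(9/12) = 0.5625; P(data | bag E) = (10/11)(10/11) = 0.82645.
Weighting by the prior gives 1/5 · 0.0082645 = 0.0016529, 1/5 · 0.29752 = 0.059504, 1/5 · 0.13223 = 0.026446, 1/5 · 0.5625 = 0.1125, 1/5 · 0.82645 = 0.16529; summing to 0.36539.
Therefore the posterior P(bag D | data) = (0.1125) / (0.36539) = 0.30789.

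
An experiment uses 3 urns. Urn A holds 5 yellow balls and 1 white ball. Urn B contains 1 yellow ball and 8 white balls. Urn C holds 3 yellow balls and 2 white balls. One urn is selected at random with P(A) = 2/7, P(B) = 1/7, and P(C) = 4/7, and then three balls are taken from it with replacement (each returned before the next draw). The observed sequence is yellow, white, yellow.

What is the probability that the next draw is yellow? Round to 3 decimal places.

0.659

Under each hypothesis, the probability of the observed sequence is: P(data | urn A) = (5/6)(1/6)(5/6) = 0.11574; P(data | urn B) = (1/9)(8/9)(1/9) = 0.010974; P(data | urn C) = (3/5)(2/5)(3/5) = 0.144.
Weighting by the prior gives 2/7 · 0.11574 = 0.033069, 1/7 · 0.010974 = 0.0015677, 4/7 · 0.144 = 0.082286; with total 0.11692.
Dividing through by the total gives posterior P(urn A | data) = 0.28283, P(urn B | data) = 0.013408, P(urn C | data) = 0.70376.
So P(yellow next | data) = Σ P(yellow next | H) P(H | data) = (5/6)(0.28283) + (1/9)(0.013408) + (3/5)(0.70376) = 0.65944.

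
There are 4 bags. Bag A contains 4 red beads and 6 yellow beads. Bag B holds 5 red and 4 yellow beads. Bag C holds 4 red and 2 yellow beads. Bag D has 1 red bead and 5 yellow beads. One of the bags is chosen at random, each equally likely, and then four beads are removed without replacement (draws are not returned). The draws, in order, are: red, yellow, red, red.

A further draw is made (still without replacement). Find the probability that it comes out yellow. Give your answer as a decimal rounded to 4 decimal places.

The likelihood of the observed sequence under each hypothesis: P(data | bag A) = (4/10)(6/9)(3/8)(2/7) = 1/35; P(data | bag B) = (5/9)(4/8)(4/7)(3/6) = 5/63; P(data | bag C) = (4/6)(2/5)(3/4)(2/3) = 2/15; P(data | bag D) = (1/6)(5/5)(0/4) = 0.
The prior-weighted likelihoods are 1/4 · 1/35 = 1/140, 1/4 · 5/63 = 5/252, 1/4 · 2/15 = 1/30, 1/4 · 0 = 0; these sum to 19/315.
Normalising, the posterior is P(bag A | data) = 9/76, P(bag B | data) = 25/76, P(bag C | data) = 21/38, P(bag D | data) = 0.
Averaging over the posterior, P(yellow next | data) = (5/6)(9/76) + (3/5)(25/76) + (1/2)(21/38) = 87/152.

0.5724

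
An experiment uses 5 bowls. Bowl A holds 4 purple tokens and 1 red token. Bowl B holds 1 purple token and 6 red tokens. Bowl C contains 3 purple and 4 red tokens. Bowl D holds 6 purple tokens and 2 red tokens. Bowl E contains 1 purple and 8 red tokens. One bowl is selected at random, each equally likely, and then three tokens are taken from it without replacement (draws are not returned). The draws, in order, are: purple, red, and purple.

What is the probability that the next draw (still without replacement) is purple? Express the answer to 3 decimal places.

The likelihood of the observed sequence under each hypothesis: P(data | bowl A) = (4/5)(1/4)(3/3) = 1/5; P(data | bowl B) = (1/7)(6/6)(0/5) = 0; P(data | bowl C) = (3/7)(4/6)(2/5) = 4/35; P(data | bowl D) = (6/8)(2/7)(5/6) = 5/28; P(data | bowl E) = (1/9)(8/8)(0/7) = 0.
Weighting by the prior gives 1/5 · 1/5 = 1/25, 1/5 · 0 = 0, 1/5 · 4/35 = 4/175, 1/5 · 5/28 = 1/28, 1/5 · 0 = 0; these sum to 69/700.
Normalising, the posterior is P(bowl A | data) = 28/69, P(bowl B | data) = 0, P(bowl C | data) = 16/69, P(bowl D | data) = 25/69, P(bowl E | data) = 0.
So P(purple next | data) = Σ P(purple next | H) P(H | data) = (1)(28/69) + (1/4)(16/69) + (4/5)(25/69) = 52/69.

0.754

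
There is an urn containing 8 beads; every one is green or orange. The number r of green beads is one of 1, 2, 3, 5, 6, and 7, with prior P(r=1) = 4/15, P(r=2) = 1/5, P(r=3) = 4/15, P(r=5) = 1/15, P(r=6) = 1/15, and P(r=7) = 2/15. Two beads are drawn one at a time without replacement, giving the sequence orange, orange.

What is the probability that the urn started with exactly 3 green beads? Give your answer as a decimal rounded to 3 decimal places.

0.231

The likelihood of the observed sequence under each hypothesis: P(data | r = 1) = (7/8)(6/7) = 3/4; P(data | r = 2) = (6/8)(5/7) = 15/28; P(data | r = 3) = (5/8)(4/7) = 5/14; P(data | r = 5) = (3/8)(2/7) = 3/28; P(data | r = 6) = (2/8)(1/7) = 1/28; P(data | r = 7) = (1/8)(0/7) = 0.
The prior-weighted likelihoods are 4/15 · 3/4 = 1/5, 1/5 · 15/28 = 3/28, 4/15 · 5/14 = 2/21, 1/15 · 3/28 = 1/140, 1/15 · 1/28 = 1/420, 2/15 · 0 = 0; summing to 173/420.
So P(r = 3 | data) = (2/21) / (173/420) = 40/173.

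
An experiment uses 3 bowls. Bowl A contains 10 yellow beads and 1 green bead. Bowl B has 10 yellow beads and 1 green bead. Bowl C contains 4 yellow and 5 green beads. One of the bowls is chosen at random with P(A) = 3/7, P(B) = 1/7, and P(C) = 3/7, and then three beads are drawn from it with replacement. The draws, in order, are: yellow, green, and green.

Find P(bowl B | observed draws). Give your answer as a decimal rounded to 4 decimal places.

Compute the likelihood of the observed sequence for each case: P(data | bowl A) = (10/11)(1/11)(1/11) = 0.0075131; P(data | bowl B) = (10/11)(1/11)(1/11) = 0.0075131; P(data | bowl C) = (4/9)(5/9)(5/9) = 0.13717.
The prior-weighted likelihoods are 3/7 · 0.0075131 = 0.0032199, 1/7 · 0.0075131 = 0.0010733, 3/7 · 0.13717 = 0.058789; these sum to 0.063082.
So P(bowl B | data) = (0.0010733) / (0.063082) = 0.017014.

0.0170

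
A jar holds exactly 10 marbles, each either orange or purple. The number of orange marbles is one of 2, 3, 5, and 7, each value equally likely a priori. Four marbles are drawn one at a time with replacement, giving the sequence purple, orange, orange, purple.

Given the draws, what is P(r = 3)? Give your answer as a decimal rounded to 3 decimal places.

0.250

For each hypothesis, P(data | H) works out to: P(data | r = 2) = (8/10)(2/10)(2/10)(8/10) = 0.0256; P(data | r = 3) = (7/10)(3/10)(3/10)(7/10) = 0.0441; P(data | r = 5) = (5/10)(5/10)(5/10)(5/10) = 0.0625; P(data | r = 7) = (3/10)(7/10)(7/10)(3/10) = 0.0441.
Multiplying each by its prior: 1/4 · 0.0256 = 0.0064, 1/4 · 0.0441 = 0.011025, 1/4 · 0.0625 = 0.015625, 1/4 · 0.0441 = 0.011025; with total 0.044075.
Hence P(r = 3 | data) = (0.011025) / (0.044075) = 0.25014.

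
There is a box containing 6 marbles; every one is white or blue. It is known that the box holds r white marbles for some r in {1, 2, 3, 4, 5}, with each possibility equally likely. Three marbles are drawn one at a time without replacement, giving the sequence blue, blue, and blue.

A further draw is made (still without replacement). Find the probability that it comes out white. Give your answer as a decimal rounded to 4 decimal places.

The likelihood of the observed sequence under each hypothesis: P(data | r = 1) = (5/6)(4/5)(3/4) = 1/2; P(data | r = 2) = (4/6)(3/5)(2/4) = 1/5; P(data | r = 3) = (3/6)(2/5)(1/4) = 1/20; P(data | r = 4) = (2/6)(1/5)(0/4) = 0; P(data | r = 5) = (1/6)(0/5) = 0.
The prior-weighted likelihoods are 1/5 · 1/2 = 1/10, 1/5 · 1/5 = 1/25, 1/5 · 1/20 = 1/100, 1/5 · 0 = 0, 1/5 · 0 = 0; with total 3/20.
Normalising, the posterior is P(r = 1 | data) = 2/3, P(r = 2 | data) = 4/15, P(r = 3 | data) = 1/15, P(r = 4 | data) = 0, P(r = 5 | data) = 0.
So P(white next | data) = Σ P(white next | H) P(H | data) = (1/3)(2/3) + (2/3)(4/15) + (1)(1/15) = 7/15.

0.4667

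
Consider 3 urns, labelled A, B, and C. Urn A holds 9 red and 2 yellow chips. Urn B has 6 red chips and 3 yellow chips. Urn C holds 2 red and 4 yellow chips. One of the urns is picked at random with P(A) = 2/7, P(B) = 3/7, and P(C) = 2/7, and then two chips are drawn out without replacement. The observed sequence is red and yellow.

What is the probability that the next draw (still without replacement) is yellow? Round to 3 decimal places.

0.404

Compute the likelihood of the observed sequence for each case: P(data | urn A) = (9/11)(2/10) = 0.16364; P(data | urn B) = (6/9)(3/8) = 0.25; P(data | urn C) = (2/6)(4/5) = 0.26667.
Multiplying each by its prior: 2/7 · 0.16364 = 0.046753, 3/7 · 0.25 = 0.10714, 2/7 · 0.26667 = 0.07619; these sum to 0.23009.
The posterior is then P(urn A | data) = 0.2032, P(urn B | data) = 0.46566, P(urn C | data) = 0.33114.
Averaging over the posterior, P(yellow next | data) = (1/9)(0.2032) + (2/7)(0.46566) + (3/4)(0.33114) = 0.40398.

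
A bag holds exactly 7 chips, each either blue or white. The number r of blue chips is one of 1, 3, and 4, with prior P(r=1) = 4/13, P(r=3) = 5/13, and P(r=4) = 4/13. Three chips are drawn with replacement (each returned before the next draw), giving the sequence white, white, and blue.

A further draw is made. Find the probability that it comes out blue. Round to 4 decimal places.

0.3896

For each hypothesis, P(data | H) works out to: P(data | r = 1) = (6/7)(6/7)(1/7) = 0.10496; P(data | r = 3) = (4/7)(4/7)(3/7) = 0.13994; P(data | r = 4) = (3/7)(3/7)(4/7) = 0.10496.
The prior-weighted likelihoods are 4/13 · 0.10496 = 0.032294, 5/13 · 0.13994 = 0.053824, 4/13 · 0.10496 = 0.032294; these sum to 0.11841.
Normalising, the posterior is P(r = 1 | data) = 0.27273, P(r = 3 | data) = 0.45455, P(r = 4 | data) = 0.27273.
So P(blue next | data) = Σ P(blue next | H) P(H | data) = (1/7)(0.27273) + (3/7)(0.45455) + (4/7)(0.27273) = 0.38961.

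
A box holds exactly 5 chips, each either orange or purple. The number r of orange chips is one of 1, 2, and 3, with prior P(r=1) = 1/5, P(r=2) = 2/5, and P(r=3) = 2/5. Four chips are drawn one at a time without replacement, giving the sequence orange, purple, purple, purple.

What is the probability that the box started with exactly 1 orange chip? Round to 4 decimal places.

0.5000

Under each hypothesis, the probability of the observed sequence is: P(data | r = 1) = (1/5)(4/4)(3/3)(2/2) = 1/5; P(data | r = 2) = (2/5)(3/4)(2/3)(1/2) = 1/10; P(data | r = 3) = (3/5)(2/4)(1/3)(0/2) = 0.
Multiplying each by its prior: 1/5 · 1/5 = 1/25, 2/5 · 1/10 = 1/25, 2/5 · 0 = 0; these sum to 2/25.
Hence P(r = 1 | data) = (1/25) / (2/25) = 1/2.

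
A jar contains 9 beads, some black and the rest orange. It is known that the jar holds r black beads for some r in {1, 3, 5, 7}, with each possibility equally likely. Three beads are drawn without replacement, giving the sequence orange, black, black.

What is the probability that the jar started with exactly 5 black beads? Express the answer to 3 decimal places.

Compute the likelihood of the observed sequence for each case: P(data | r = 1) = (8/9)(1/8)(0/7) = 0; P(data | r = 3) = (6/9)(3/8)(2/7) = 1/14; P(data | r = 5) = (4/9)(5/8)(4/7) = 10/63; P(data | r = 7) = (2/9)(7/8)(6/7) = 1/6.
Weighting by the prior gives 1/4 · 0 = 0, 1/4 · 1/14 = 1/56, 1/4 · 10/63 = 5/126, 1/4 · 1/6 = 1/24; with total 25/252.
By Bayes' rule, P(r = 5 | data) = (5/126) / (25/252) = 2/5.

0.400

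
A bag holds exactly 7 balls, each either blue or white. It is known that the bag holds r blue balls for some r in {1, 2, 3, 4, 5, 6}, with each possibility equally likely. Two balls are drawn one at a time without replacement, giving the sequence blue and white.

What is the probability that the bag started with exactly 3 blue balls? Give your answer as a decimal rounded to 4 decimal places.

Compute the likelihood of the observed sequence for each case: P(data | r = 1) = (1/7)(6/6) = 1/7; P(data | r = 2) = (2/7)(5/6) = 5/21; P(data | r = 3) = (3/7)(4/6) = 2/7; P(data | r = 4) = (4/7)(3/6) = 2/7; P(data | r = 5) = (5/7)(2/6) = 5/21; P(data | r = 6) = (6/7)(1/6) = 1/7.
Weighting by the prior gives 1/6 · 1/7 = 1/42, 1/6 · 5/21 = 5/126, 1/6 · 2/7 = 1/21, 1/6 · 2/7 = 1/21, 1/6 · 5/21 = 5/126, 1/6 · 1/7 = 1/42; with total 2/9.
Therefore the posterior P(r = 3 | data) = (1/21) / (2/9) = 3/14.

0.2143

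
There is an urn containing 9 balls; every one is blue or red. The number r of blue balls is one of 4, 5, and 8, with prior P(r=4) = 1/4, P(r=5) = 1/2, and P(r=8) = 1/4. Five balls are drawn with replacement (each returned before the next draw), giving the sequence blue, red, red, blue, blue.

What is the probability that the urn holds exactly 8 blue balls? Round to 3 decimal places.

The likelihood of the observed sequence under each hypothesis: P(data | r = 4) = (4/9)(5/9)(5/9)(4/9)(4/9) = 0.027096; P(data | r = 5) = (5/9)(4/9)(4/9)(5/9)(5/9) = 0.03387; P(data | r = 8) = (8/9)(1/9)(1/9)(8/9)(8/9) = 0.0086708.
Multiplying each by its prior: 1/4 · 0.027096 = 0.006774, 1/2 · 0.03387 = 0.016935, 1/4 · 0.0086708 = 0.0021677; with total 0.025877.
So P(r = 8 | data) = (0.0021677) / (0.025877) = 0.08377.

0.084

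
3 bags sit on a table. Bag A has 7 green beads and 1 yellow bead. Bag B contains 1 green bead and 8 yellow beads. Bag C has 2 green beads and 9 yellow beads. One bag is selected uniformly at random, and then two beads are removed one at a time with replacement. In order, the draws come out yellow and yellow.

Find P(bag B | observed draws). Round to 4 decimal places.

0.5356

Compute the likelihood of the observed sequence for each case: P(data | bag A) = (1/8)(1/8) = 0.015625; P(data | bag B) = (8/9)(8/9) = 0.79012; P(data | bag C) = (9/11)(9/11) = 0.66942.
Multiplying each by its prior: 1/3 · 0.015625 = 0.0052083, 1/3 · 0.79012 = 0.26337, 1/3 · 0.66942 = 0.22314; these sum to 0.49172.
So P(bag B | data) = (0.26337) / (0.49172) = 0.53562.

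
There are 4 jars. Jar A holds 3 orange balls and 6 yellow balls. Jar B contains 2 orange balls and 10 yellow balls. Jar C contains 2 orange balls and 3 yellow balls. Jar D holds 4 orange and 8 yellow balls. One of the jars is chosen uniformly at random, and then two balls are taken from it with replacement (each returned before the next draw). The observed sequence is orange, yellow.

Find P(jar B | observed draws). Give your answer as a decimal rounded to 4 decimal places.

0.1687

Compute the likelihood of the observed sequence for each case: P(data | jar A) = (3/9)(6/9) = 0.22222; P(data | jar B) = (2/12)(10/12) = 0.13889; P(data | jar C) = (2/5)(3/5) = 0.24; P(data | jar D) = (4/12)(8/12) = 0.22222.
Weighting by the prior gives 1/4 · 0.22222 = 0.055556, 1/4 · 0.13889 = 0.034722, 1/4 · 0.24 = 0.06, 1/4 · 0.22222 = 0.055556; these sum to 0.20583.
Hence P(jar B | data) = (0.034722) / (0.20583) = 0.16869.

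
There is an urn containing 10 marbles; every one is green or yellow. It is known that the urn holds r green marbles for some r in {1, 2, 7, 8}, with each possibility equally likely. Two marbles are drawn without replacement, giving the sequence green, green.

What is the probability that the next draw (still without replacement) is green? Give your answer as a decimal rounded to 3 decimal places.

0.683

Compute the likelihood of the observed sequence for each case: P(data | r = 1) = (1/10)(0/9) = 0; P(data | r = 2) = (2/10)(1/9) = 1/45; P(data | r = 7) = (7/10)(6/9) = 7/15; P(data | r = 8) = (8/10)(7/9) = 28/45.
The prior-weighted likelihoods are 1/4 · 0 = 0, 1/4 · 1/45 = 1/180, 1/4 · 7/15 = 7/60, 1/4 · 28/45 = 7/45; these sum to 5/18.
The posterior is then P(r = 1 | data) = 0, P(r = 2 | data) = 1/50, P(r = 7 | data) = 21/50, P(r = 8 | data) = 14/25.
So P(green next | data) = Σ P(green next | H) P(H | data) = (0)(1/50) + (5/8)(21/50) + (3/4)(14/25) = 273/400.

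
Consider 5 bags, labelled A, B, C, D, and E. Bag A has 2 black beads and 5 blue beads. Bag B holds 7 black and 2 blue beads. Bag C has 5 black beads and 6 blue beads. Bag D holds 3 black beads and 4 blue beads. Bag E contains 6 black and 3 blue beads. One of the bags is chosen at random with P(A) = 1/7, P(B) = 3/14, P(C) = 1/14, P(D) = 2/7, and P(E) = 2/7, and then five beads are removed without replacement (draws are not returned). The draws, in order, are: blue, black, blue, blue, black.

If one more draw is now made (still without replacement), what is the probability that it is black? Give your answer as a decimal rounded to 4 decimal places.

0.4426

Under each hypothesis, the probability of the observed sequence is: P(data | bag A) = (5/7)(2/6)(4/5)(3/4)(1/3) = 0.047619; P(data | bag B) = (2/9)(7/8)(1/7)(0/6) = 0; P(data | bag C) = (6/11)(5/10)(5/9)(4/8)(4/7) = 0.04329; P(data | bag D) = (4/7)(3/6)(3/5)(2/4)(2/3) = 0.057143; P(data | bag E) = (3/9)(6/8)(2/7)(1/6)(5/5) = 0.011905.
The prior-weighted likelihoods are 1/7 · 0.047619 = 0.0068027, 3/14 · 0 = 0, 1/14 · 0.04329 = 0.0030921, 2/7 · 0.057143 = 0.016327, 2/7 · 0.011905 = 0.0034014; these sum to 0.029623.
Normalising, the posterior is P(bag A | data) = 0.22965, P(bag B | data) = 0, P(bag C | data) = 0.10438, P(bag D | data) = 0.55115, P(bag E | data) = 0.11482.
Averaging over the posterior, P(black next | data) = (0)(0.22965) + (1/2)(0.10438) + (1/2)(0.55115) + (1)(0.11482) = 0.44259.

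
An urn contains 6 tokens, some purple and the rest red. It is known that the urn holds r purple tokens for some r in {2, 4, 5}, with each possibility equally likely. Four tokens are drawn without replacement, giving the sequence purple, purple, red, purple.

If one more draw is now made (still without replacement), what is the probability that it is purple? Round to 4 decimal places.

0.7778

Under each hypothesis, the probability of the observed sequence is: P(data | r = 2) = (2/6)(1/5)(4/4)(0/3) = 0; P(data | r = 4) = (4/6)(3/5)(2/4)(2/3) = 2/15; P(data | r = 5) = (5/6)(4/5)(1/4)(3/3) = 1/6.
The prior-weighted likelihoods are 1/3 · 0 = 0, 1/3 · 2/15 = 2/45, 1/3 · 1/6 = 1/18; summing to 1/10.
The posterior is then P(r = 2 | data) = 0, P(r = 4 | data) = 4/9, P(r = 5 | data) = 5/9.
Averaging over the posterior, P(purple next | data) = (1/2)(4/9) + (1)(5/9) = 7/9.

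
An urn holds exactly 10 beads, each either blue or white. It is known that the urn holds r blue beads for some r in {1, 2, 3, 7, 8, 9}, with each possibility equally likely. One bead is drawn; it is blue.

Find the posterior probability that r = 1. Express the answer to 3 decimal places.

Compute the likelihood of this draw for each case: P(data | r = 1) = (1/10) = 1/10; P(data | r = 2) = (2/10) = 1/5; P(data | r = 3) = (3/10) = 3/10; P(data | r = 7) = (7/10) = 7/10; P(data | r = 8) = (8/10) = 4/5; P(data | r = 9) = (9/10) = 9/10.
Multiplying each by its prior: 1/6 · 1/10 = 1/60, 1/6 · 1/5 = 1/30, 1/6 · 3/10 = 1/20, 1/6 · 7/10 = 7/60, 1/6 · 4/5 = 2/15, 1/6 · 9/10 = 3/20; these sum to 1/2.
Hence P(r = 1 | data) = (1/60) / (1/2) = 1/30.

0.033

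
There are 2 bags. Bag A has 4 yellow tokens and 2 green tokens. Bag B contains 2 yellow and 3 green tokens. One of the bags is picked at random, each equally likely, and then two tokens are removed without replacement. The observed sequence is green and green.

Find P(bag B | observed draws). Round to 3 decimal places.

The likelihood of the observed sequence under each hypothesis: P(data | bag A) = (2/6)(1/5) = 1/15; P(data | bag B) = (3/5)(2/4) = 3/10.
The prior-weighted likelihoods are 1/2 · 1/15 = 1/30, 1/2 · 3/10 = 3/20; summing to 11/60.
Hence P(bag B | data) = (3/20) / (11/60) = 9/11.

0.818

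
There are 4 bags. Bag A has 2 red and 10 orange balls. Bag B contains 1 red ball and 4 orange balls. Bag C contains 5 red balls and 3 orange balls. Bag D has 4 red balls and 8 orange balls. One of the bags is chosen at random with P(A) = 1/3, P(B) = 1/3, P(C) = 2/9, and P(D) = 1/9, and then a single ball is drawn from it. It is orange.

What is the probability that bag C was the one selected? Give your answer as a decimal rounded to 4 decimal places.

Under each hypothesis, the probability of this draw is: P(data | bag A) = (10/12) = 5/6; P(data | bag B) = (4/5) = 4/5; P(data | bag C) = (3/8) = 3/8; P(data | bag D) = (8/12) = 2/3.
The prior-weighted likelihoods are 1/3 · 5/6 = 5/18, 1/3 · 4/5 = 4/15, 2/9 · 3/8 = 1/12, 1/9 · 2/3 = 2/27; summing to 379/540.
So P(bag C | data) = (1/12) / (379/540) = 45/379.

0.1187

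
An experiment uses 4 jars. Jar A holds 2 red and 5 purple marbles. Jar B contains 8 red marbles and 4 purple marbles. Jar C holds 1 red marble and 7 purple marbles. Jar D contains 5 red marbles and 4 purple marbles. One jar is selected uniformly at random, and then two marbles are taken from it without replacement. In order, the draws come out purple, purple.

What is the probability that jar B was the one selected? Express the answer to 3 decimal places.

0.061

The likelihood of the observed sequence under each hypothesis: P(data | jar A) = (5/7)(4/6) = 0.47619; P(data | jar B) = (4/12)(3/11) = 0.090909; P(data | jar C) = (7/8)(6/7) = 0.75; P(data | jar D) = (4/9)(3/8) = 0.16667.
Multiplying each by its prior: 1/4 · 0.47619 = 0.11905, 1/4 · 0.090909 = 0.022727, 1/4 · 0.75 = 0.1875, 1/4 · 0.16667 = 0.041667; with total 0.37094.
By Bayes' rule, P(jar B | data) = (0.022727) / (0.37094) = 0.061269.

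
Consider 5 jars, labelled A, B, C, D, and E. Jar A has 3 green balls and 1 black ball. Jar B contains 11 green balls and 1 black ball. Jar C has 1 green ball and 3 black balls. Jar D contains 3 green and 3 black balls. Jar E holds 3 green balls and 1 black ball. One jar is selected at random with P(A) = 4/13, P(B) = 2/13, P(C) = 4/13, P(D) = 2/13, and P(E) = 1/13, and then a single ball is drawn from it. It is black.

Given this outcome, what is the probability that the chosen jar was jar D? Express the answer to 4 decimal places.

Compute the likelihood of this draw for each case: P(data | jar A) = (1/4) = 1/4; P(data | jar B) = (1/12) = 1/12; P(data | jar C) = (3/4) = 3/4; P(data | jar D) = (3/6) = 1/2; P(data | jar E) = (1/4) = 1/4.
Multiplying each by its prior: 4/13 · 1/4 = 1/13, 2/13 · 1/12 = 1/78, 4/13 · 3/4 = 3/13, 2/13 · 1/2 = 1/13, 1/13 · 1/4 = 1/52; these sum to 5/12.
Hence P(jar D | data) = (1/13) / (5/12) = 12/65.

0.1846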